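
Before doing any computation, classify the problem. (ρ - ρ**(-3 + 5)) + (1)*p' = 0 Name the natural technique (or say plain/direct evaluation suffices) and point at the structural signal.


Verdict: no special technique — with p absent the equation is not coupled at all: direct integration in ρ.


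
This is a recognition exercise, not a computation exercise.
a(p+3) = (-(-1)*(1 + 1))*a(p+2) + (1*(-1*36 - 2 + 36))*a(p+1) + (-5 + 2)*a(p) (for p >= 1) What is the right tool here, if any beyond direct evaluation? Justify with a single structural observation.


Best approach: the characteristic-root method — because shifting p leaves the equation's coefficients unchanged, exponential trials reduce it to algebra.


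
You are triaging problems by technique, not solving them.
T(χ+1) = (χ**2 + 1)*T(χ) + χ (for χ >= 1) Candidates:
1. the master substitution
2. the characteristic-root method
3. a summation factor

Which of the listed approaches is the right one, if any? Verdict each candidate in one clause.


Method: a summation factor — one step of memory with a weight χ**2 + 1 that changes as the index grows — the summation-factor construction is built for this.
- the master substitution — this is shift-type recursion, outside the divide-and-conquer template.
- the characteristic-root method — an index-dependent weight blocks the pure exponential ansatz.
- a summation factor — a fit — the right tool for this form.


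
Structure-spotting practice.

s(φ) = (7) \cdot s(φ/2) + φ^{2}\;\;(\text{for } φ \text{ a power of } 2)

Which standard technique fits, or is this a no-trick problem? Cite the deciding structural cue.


Method: the master substitution — treat m = log base 2 of φ as the new clock: one recursion step advances m by one while φ scales by 2.


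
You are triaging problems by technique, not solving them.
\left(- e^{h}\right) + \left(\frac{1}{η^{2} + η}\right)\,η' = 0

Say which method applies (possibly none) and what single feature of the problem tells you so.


Verdict: separation of variables — a product of single-variable factors, e^{h} and η^{2} + η — the textbook separable form. Rearranged, this also fits the Bernoulli template directly; separation reads the product structure as given.


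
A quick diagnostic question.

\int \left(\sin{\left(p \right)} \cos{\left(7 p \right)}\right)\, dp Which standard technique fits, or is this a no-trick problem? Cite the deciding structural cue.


Method: a trigonometric identity — two different frequencies multiply in \sin{\left(p \right)} \cos{\left(7 p \right)}; the product-to-sum formula separates them.


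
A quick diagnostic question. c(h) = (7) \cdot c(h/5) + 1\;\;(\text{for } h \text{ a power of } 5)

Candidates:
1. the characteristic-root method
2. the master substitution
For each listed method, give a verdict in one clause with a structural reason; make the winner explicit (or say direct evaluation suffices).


Diagnosis: the master substitution — treat m = log base 5 of h as the new clock: one recursion step advances m by one while h scales by 5.
- the characteristic-root method — a divided-index call is not the fixed-shift linear shape that characteristic roots solve.
- the master substitution — applicable, and directly so.


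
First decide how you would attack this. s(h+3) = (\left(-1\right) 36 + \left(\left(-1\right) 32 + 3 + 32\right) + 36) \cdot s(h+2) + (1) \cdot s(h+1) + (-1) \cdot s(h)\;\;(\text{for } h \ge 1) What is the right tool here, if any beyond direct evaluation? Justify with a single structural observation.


Best approach: the characteristic-root method — no index-dependence in the weights and nothing inhomogeneous: classic characteristic-equation setup.


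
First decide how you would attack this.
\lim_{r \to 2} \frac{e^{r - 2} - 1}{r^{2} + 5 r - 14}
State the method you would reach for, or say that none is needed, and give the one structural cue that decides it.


Verdict: l'Hôpital's rule (0/0) — plug in 2: top and bottom both hit zero, so differentiate each and retry. The standard small-argument limits would also carry it; the rule is the systematic route.


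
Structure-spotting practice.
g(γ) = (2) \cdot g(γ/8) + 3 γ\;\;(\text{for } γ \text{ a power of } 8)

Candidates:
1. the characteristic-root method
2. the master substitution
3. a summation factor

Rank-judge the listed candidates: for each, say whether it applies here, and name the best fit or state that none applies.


Verdict: the master substitution — the argument contracts 8-fold per step: reindex γ exponentially and solve the linear recurrence in the new index.
- the characteristic-root method — a divided-index call is not the fixed-shift linear shape that characteristic roots solve.
- the master substitution: applicable, and directly so.
- a summation factor — the recursion divides its index rather than shifting it — there is no previous-term chain for a summation factor to telescope.


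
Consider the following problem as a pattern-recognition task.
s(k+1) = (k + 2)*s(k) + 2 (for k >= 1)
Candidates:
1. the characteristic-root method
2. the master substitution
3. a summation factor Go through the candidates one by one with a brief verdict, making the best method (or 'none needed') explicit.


Best approach: a summation factor — rescale the sequence by the product of the weights k + 2 so far — the recurrence collapses to a plain running sum.
- the characteristic-root method — the coefficients change with the index, which the root method cannot absorb.
- the master substitution — this is shift-type recursion, outside the divide-and-conquer template.
- a summation factor: a fit — the right tool for this form.


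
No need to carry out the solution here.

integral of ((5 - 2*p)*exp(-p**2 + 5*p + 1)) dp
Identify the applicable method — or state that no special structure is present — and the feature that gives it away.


Method: u-substitution — the only nontrivial dependence routes through -p**2 + 5*p + 1, whose derivative supplies the leftover factor up to a constant multiple — u = -p**2 + 5*p + 1 flattens it.


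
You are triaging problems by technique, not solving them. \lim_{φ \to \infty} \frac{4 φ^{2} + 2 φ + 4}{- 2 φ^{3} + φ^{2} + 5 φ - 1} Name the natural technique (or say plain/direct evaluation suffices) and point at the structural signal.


Method: dominant-term comparison — at large φ only the top-degree terms survive; compare the leading terms and the limit falls out. Differentiating the expression as a single quotient would eventually settle it as well; matching dominant growth settles it immediately.


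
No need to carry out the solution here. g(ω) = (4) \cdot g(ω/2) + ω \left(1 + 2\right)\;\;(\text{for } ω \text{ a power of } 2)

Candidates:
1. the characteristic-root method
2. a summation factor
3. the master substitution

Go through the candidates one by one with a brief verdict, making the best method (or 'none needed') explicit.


Diagnosis: the master substitution — the argument contracts 2-fold per step: reindex ω exponentially and solve the linear recurrence in the new index.
- the characteristic-root method: the recursion divides its index rather than shifting it — outside the constant-shift family the root method covers.
- a summation factor — a divided-index call is outside the fixed-shift first-order family a summation factor normalizes.
- the master substitution — a fit — the right tool for this form.


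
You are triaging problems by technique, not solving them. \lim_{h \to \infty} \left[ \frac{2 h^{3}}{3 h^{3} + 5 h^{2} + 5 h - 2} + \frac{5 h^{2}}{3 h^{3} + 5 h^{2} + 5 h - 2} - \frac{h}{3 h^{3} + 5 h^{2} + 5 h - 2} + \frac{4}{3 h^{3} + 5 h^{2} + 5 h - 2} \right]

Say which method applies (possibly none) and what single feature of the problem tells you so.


Verdict: dominant-term comparison — divide by the highest power of h present: lower-order terms vanish and the dominant ratio remains. l'Hôpital's at-infinity variant applies to the expression viewed as a single quotient; the leading-term comparison is the direct route.


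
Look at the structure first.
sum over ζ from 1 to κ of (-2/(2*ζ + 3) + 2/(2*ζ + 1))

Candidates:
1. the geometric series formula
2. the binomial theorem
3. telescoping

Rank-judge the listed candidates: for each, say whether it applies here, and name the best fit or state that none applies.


Technique: telescoping — write out three consecutive terms and watch the interior cancel: the advanced copy one term subtracts reappears as the very next term's leading piece, pair after pair.
- the geometric series formula — consecutive terms are not related by a fixed multiplier.
- the binomial theorem — no binomial coefficients pair up with complementary powers here.
- telescoping — applies; the problem has the shape this method handles.


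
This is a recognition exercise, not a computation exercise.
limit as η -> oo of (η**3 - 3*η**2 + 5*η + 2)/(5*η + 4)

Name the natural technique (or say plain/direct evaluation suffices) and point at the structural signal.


Diagnosis: dominant-term comparison — divide through by the highest power of η; every lower-order term dies and the dominant terms decide the limit. Differentiating the expression as a single quotient would eventually settle it as well; matching dominant growth settles it immediately.


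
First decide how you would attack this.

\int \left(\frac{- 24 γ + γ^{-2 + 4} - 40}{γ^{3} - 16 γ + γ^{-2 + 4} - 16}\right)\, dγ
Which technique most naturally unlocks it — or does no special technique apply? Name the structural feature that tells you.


Method: partial fractions — the bottom factors while the top stays lower-degree — split into simple fractions and integrate piece by piece.


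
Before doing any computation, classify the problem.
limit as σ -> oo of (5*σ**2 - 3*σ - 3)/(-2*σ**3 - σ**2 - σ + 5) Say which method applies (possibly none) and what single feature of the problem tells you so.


Verdict: dominant-term comparison — at large σ only the top-degree terms survive; compare the leading terms and the limit falls out. As a single quotient, the ∞/∞ shape would yield to repeated differentiation as well — the growth comparison gets there in one look.


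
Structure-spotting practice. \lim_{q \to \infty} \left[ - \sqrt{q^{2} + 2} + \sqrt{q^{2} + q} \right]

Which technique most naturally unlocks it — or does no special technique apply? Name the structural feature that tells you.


Technique: conjugate multiplication — neither \sqrt{q^{2} + q} nor \sqrt{q^{2} + 2} converges alone, so rewrite their difference as a conjugate-rationalized quotient first.


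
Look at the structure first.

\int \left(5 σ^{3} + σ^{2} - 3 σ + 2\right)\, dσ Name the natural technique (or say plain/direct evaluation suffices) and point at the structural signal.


Diagnosis: no special technique — a term-by-term power-rule job in σ; no substitution or rearrangement earns its keep here.


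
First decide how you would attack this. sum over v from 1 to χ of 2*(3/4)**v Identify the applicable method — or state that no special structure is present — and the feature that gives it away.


Technique: the geometric series formula — term-over-term division gives 3/4 every time — index-free ratio, geometric sum formula applies.


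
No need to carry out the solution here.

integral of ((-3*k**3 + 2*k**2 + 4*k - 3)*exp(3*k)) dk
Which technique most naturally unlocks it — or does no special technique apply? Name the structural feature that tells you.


Technique: integration by parts — differentiate -3*k**3 + 2*k**2 + 4*k - 3, integrate exp(3*k): each pass lowers the polynomial degree, so parts terminates.


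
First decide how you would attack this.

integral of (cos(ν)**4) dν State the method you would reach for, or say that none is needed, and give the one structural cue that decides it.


Method: a trigonometric identity — an even power like cos(ν)**4 flattens under the half-angle identity into first-degree cosines you can integrate directly.


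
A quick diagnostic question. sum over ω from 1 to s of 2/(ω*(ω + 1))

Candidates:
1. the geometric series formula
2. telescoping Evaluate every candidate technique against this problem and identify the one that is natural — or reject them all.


Verdict: telescoping — rewrite 2/(ω*(ω + 1)) as simple fractions and successive terms eat each other — only the edges survive.
- the geometric series formula — the ratio of consecutive terms depends on the index.
- telescoping: applicable, and directly so.


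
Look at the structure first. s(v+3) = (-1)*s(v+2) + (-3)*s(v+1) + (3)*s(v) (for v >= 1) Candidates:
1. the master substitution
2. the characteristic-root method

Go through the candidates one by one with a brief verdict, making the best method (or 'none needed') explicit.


Diagnosis: the characteristic-root method — constant coefficients and linearity mean the ansatz r^v reduces it to solving the characteristic polynomial.
- the master substitution — the recursive argument is a shift of the index, not a fixed fraction of it.
- the characteristic-root method: applicable, and directly so.


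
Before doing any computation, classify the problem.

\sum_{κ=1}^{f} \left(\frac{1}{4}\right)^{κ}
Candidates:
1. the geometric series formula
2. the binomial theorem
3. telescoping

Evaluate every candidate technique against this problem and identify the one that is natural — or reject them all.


Verdict: the geometric series formula — check a ratio of consecutive terms: it is \frac{1}{4}, independent of the index, so the geometric formula closes the sum.
- the geometric series formula — applicable, and directly so.
- the binomial theorem: there is no pair of bases whose matched powers would reassemble into a single binomial power.
- telescoping: as presented, consecutive terms share no shifted copy to cancel against — no rewrite is on display to change that.


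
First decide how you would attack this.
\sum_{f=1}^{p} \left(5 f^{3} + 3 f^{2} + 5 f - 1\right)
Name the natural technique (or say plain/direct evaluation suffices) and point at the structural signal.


Diagnosis: no special technique — constant-multiple powers of f with no cancellation partners and no common ratio — use the standard power-sum formulas.


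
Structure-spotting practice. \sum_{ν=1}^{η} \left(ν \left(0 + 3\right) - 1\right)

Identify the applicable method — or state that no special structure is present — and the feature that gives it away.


Technique: no special technique — with only polynomial terms in ν present, the classical sum-of-powers identities are all you need.


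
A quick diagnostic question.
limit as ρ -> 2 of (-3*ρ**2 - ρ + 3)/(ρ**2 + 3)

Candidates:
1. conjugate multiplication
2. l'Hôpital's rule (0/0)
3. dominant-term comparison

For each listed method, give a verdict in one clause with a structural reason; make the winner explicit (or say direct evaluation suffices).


Best approach: no special technique — the expression is continuous at 2 — substitute and evaluate; no indeterminate form appears.
- conjugate multiplication: no divergent radical difference is present for a conjugate pair to cancel.
- l'Hôpital's rule (0/0): evaluation at the point is determinate, so the rule has nothing to repair.
- dominant-term comparison — no dominant power emerges to decide the limit by degree comparison.


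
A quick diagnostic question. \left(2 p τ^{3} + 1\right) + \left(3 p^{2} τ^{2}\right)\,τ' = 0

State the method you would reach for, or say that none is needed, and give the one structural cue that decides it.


Method: the exact-equation method — the compatibility test passes: the τ-derivative of 2 p τ^{3} + 1 matches the p-derivative of 3 p^{2} τ^{2}, so integrate a potential.


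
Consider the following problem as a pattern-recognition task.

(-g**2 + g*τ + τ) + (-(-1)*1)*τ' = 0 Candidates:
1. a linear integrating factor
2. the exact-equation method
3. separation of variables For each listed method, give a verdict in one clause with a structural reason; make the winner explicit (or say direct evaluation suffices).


Method: a linear integrating factor — the unknown enters only to the first power against a nonzero forcing term — the integrating-factor template applies directly.
- a linear integrating factor — yes — fits the structure here.
- the exact-equation method — the mixed-partials test fails on this split — it is not an exact differential as presented.
- separation of variables — no division isolates the independent variable from the unknown.


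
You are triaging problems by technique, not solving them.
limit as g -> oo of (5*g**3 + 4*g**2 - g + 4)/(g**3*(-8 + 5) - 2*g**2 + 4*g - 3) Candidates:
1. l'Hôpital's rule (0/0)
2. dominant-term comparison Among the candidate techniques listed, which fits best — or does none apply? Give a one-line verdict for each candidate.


Best approach: dominant-term comparison — at large g only the top-degree terms survive; compare the leading terms and the limit falls out.
- l'Hôpital's rule (0/0): viewed as a single quotient this runs to ∞/∞, not the 0/0 clash this candidate addresses; an at-infinity variant of the rule would resolve it, but comparing leading growth reads the answer without differentiating.
- dominant-term comparison: yes — fits the structure here.


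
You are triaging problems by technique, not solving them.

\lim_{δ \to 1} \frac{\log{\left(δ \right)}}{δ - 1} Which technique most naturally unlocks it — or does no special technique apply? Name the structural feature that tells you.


Method: l'Hôpital's rule (0/0) — numerator and denominator both vanish at 1 — a genuine 0/0 form, which is exactly when l'Hôpital applies. One could equally expand both pieces locally and compare leading terms; the rule does that in one stroke.


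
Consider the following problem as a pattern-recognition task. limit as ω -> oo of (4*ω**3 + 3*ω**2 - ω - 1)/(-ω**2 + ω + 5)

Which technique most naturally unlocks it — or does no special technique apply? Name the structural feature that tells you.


Best approach: dominant-term comparison — divide by the highest power of ω present: lower-order terms vanish and the dominant ratio remains. Viewed as a single quotient this is an ∞/∞ form — an at-infinity application of l'Hôpital's rule would also resolve it; comparing leading growth reads the answer without differentiating.


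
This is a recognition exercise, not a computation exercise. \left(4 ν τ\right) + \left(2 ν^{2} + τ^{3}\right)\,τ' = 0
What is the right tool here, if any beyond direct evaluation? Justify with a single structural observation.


Diagnosis: the exact-equation method — this form is already the differential of something: the matching mixed partials of 4 ν τ and 2 ν^{2} + τ^{3} prove it.


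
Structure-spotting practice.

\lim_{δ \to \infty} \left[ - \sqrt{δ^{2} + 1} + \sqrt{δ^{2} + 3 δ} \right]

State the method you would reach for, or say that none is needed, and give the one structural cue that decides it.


Method: conjugate multiplication — the ∞ − ∞ radical form is the exact trigger for the conjugate maneuver.


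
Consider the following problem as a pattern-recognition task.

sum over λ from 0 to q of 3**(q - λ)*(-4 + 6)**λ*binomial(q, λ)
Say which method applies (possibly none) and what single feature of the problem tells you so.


Diagnosis: the binomial theorem — terms weighting binomial(q, λ) against matched powers of (-4 + 6) and 3 reassemble into ((-4 + 6) + 3)^q by the binomial theorem.


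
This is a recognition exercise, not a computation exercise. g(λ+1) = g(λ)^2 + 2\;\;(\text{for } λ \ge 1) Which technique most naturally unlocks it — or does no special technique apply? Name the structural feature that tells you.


Technique: no special technique — the update rule curves (it is not linear in the unknown sequence), so no superposition-based closed form attaches — iterate or study it directly.


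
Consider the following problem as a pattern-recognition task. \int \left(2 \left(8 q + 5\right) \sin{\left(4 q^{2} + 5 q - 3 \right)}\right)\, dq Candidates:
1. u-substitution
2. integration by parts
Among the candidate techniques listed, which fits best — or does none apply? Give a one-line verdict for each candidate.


Technique: u-substitution — collected, the integrand has one factor that is, up to a constant, the derivative of an inner expression the rest depends on — substitute for that inner expression.
- u-substitution: a fit — the right tool for this form.
- integration by parts — the non-polynomial partner is not one of the parts kernels — exp, sine, or cosine with a degree-1 argument, or a logarithm.


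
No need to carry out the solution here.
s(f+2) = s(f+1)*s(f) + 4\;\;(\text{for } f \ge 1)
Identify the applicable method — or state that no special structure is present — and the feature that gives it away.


Technique: no special technique — each new value is a nonlinear function of earlier ones — scaling arguments and superposition both fail.


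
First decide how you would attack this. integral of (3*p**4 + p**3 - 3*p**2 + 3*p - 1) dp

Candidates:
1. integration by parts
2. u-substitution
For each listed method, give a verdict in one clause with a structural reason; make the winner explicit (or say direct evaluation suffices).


Best approach: no special technique — the integrand is a sum of constant multiples of powers of p — integrate term by term.
- integration by parts — splitting off a factor buys nothing — the integrand integrates directly without parts.
- u-substitution: no substitution does more than relabel what direct integration already handles.


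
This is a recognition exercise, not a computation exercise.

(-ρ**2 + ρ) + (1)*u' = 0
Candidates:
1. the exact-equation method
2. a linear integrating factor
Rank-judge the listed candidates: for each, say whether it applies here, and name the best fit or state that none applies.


Best approach: no special technique — solved for the derivative, no u appears — this is antidifferentiation in ρ wearing ODE clothing.
- the exact-equation method — with the unknown absent from both coefficients, the cross-partial test holds emptily — nothing for the exact method to work on.
- a linear integrating factor: the linear template holds only trivially here (the unknown is absent, so the coefficient is zero) — the method is not the natural label.


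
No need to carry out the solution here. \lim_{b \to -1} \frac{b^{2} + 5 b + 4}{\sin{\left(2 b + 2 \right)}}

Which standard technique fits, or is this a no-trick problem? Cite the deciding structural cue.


Verdict: l'Hôpital's rule (0/0) — plug in -1: top and bottom both hit zero, so differentiate each and retry. The standard small-argument limits would also carry it; the rule is the systematic route.


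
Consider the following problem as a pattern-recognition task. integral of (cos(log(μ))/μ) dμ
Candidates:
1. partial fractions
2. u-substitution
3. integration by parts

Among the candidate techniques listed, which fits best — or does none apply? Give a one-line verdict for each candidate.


Method: u-substitution — structure check: outer function, inner expression log(μ), inner derivative as a factor — the classic u = log(μ) pattern.
- partial fractions: the expression is not a ratio of polynomials that decomposes further.
- u-substitution — applicable, and directly so.
- integration by parts: no split into a nonconstant polynomial times one of the standard kernels — exp, sine, or cosine of a linear argument, or a logarithm — applies here.


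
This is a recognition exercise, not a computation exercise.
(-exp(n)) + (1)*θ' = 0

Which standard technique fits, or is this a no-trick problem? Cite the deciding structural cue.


Diagnosis: no special technique — solved for the derivative, θ never appears on the right — this is a direct integration in n, not a differential-equations problem at heart.


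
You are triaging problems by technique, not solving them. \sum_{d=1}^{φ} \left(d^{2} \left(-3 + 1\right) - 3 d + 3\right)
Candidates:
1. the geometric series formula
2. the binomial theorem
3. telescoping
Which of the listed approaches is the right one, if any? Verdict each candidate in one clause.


Method: no special technique — with only polynomial terms in d present, the classical sum-of-powers identities are all you need.
- the geometric series formula — the term-to-term ratio changes with the index, so the geometric formula cannot close it.
- the binomial theorem — there is no pair of bases whose matched powers would reassemble into a single binomial power.
- telescoping: neither a shifted-difference shape nor integer-spaced poles are present.


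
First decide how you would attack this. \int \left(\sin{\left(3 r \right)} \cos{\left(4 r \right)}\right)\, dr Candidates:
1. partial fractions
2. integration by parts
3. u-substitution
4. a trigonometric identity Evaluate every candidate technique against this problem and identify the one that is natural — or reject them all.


Method: a trigonometric identity — \sin{\left(3 r \right)} \cos{\left(4 r \right)} is a beat pattern — rewrite the product as a sum of single-frequency waves before integrating.
- partial fractions: there is no rational-function structure to decompose.
- integration by parts — not the natural route: no polynomial-kernel product appears — a recursive parts reduction of the trigonometric product exists, but the identity rewrite is direct.
- u-substitution: no subexpression of the integrand pairs with its own derivative as a factor — individual terms may offer their own substitutions, but any change of variable covering the whole integral would have to be constructed from outside the expression.
- a trigonometric identity: yes — fits the structure here.


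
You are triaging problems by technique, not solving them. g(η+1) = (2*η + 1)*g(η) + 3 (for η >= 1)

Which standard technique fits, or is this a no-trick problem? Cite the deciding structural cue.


Best approach: a summation factor — it is first-order linear but the coefficient 2*η + 1 depends on the index, so multiply through by a summation factor to telescope it.


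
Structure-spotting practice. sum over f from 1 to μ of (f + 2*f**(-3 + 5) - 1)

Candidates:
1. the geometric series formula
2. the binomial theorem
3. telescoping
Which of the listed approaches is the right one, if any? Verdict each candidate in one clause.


Best approach: no special technique — nothing telescopes and nothing is geometric; polynomial terms in f sum term by term.
- the geometric series formula: the term-to-term ratio changes with the index, so the geometric formula cannot close it.
- the binomial theorem — no binomial coefficients pair up with complementary powers here.
- telescoping: writing out consecutive terms as given produces no pairwise cancellation.


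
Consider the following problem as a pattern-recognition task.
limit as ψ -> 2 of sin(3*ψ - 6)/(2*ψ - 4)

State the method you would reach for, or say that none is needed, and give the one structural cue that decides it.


Method: l'Hôpital's rule (0/0) — the 0/0 form at 2 is the signature situation for l'Hôpital's rule. A local series expansion at the point resolves it as well; the rule is the packaged version of that step.


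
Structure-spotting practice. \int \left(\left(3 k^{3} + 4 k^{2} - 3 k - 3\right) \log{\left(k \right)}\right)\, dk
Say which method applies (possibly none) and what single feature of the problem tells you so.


Method: integration by parts — choose u = \log{\left(k \right)}: one derivative turns the logarithm algebraic, and the remaining factor 3 k^{3} + 4 k^{2} - 3 k - 3 integrates term by term under the power rule.


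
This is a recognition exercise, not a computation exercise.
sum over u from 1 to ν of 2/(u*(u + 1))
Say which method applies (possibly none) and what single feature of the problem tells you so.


Technique: telescoping — the summand 2/(u*(u + 1)) decomposes into fractions whose poles differ by an integer shift — the series collapses.


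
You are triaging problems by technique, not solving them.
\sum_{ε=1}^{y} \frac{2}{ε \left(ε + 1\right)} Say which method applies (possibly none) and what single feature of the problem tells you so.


Verdict: telescoping — the summand \frac{2}{ε \left(ε + 1\right)} decomposes into fractions whose poles differ by an integer shift — the series collapses.


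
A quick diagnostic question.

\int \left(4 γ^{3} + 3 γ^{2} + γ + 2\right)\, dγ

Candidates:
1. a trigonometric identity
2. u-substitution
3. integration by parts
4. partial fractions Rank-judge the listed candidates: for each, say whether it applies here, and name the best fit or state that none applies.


Technique: no special technique — the integrand is a sum of constant multiples of powers of γ — integrate term by term.
- a trigonometric identity: with no trigonometric functions present, identity rewriting has no target.
- u-substitution: no substitution does more than relabel what direct integration already handles.
- integration by parts — splitting off a factor buys nothing — the integrand integrates directly without parts.
- partial fractions: the expression is not a ratio of polynomials that decomposes further.


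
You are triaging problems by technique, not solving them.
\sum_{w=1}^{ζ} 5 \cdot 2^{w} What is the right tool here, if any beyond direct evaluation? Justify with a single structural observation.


Technique: the geometric series formula — check a ratio of consecutive terms: it is 2, independent of the index, so the geometric formula closes the sum.


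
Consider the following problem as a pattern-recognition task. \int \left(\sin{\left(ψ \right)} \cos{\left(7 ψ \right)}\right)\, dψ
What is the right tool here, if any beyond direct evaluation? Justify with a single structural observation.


Best approach: a trigonometric identity — apply product-to-sum to \sin{\left(ψ \right)} \cos{\left(7 ψ \right)}: two clean single-angle terms replace one awkward product.


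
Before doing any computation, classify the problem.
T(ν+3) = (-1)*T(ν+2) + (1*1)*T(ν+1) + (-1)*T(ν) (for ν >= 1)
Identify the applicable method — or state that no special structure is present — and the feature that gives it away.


Best approach: the characteristic-root method — shift-invariance with fixed coefficients calls for exponential trials; the characteristic polynomial finds every r^ν.


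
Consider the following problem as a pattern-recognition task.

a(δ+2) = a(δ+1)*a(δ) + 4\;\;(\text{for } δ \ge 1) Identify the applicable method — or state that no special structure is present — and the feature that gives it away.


Diagnosis: no special technique — once the recursion is nonlinear, characteristic roots, master substitutions, and summation factors are all off the table.


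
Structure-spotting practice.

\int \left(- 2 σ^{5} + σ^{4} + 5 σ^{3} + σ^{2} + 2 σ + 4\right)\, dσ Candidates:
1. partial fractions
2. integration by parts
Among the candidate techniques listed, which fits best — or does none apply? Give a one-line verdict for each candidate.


Verdict: no special technique — a term-by-term power-rule job in σ; no substitution or rearrangement earns its keep here.
- partial fractions: the expression is not a ratio of polynomials that decomposes further.
- integration by parts — parts would only shuffle a directly integrable integrand.


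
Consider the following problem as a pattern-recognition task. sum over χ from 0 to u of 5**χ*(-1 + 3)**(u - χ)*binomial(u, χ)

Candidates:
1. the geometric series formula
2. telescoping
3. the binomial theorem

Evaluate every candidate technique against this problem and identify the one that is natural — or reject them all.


Verdict: the binomial theorem — terms weighting binomial(u, χ) against matched powers of 5 and (-1 + 3) reassemble into (5 + (-1 + 3))^u by the binomial theorem.
- the geometric series formula — the term-to-term ratio changes with the index, so the geometric formula cannot close it.
- telescoping — neither a shifted-difference shape nor integer-spaced poles are present.
- the binomial theorem: yes — fits the structure here.


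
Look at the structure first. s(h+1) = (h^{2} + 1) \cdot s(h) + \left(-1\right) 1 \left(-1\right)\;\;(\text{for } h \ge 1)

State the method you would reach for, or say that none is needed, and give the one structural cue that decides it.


Technique: a summation factor — one-term recursion with variable weight h^{2} + 1 is solved by product normalization, not by root-finding.


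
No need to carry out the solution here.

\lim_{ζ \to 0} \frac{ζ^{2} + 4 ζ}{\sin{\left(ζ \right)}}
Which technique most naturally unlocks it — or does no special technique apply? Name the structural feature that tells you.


Diagnosis: l'Hôpital's rule (0/0) — both numerator and denominator vanish at 0: the genuine 0/0 indeterminate that l'Hôpital exists for. Expanding numerator and denominator to first order gives the same value — the rule automates exactly that.


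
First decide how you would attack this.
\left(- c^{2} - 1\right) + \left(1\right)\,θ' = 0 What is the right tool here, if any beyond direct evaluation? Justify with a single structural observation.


Technique: no special technique — solved for the derivative, no θ appears — this is antidifferentiation in c wearing ODE clothing.


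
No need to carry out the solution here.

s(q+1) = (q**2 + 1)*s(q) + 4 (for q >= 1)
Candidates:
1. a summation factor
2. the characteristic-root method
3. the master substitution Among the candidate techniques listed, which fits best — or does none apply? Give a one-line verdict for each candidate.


Technique: a summation factor — one-term recursion with variable weight q**2 + 1 is solved by product normalization, not by root-finding.
- a summation factor — a fit — the right tool for this form.
- the characteristic-root method: the coefficients change with the index, which the root method cannot absorb.
- the master substitution — this is shift-type recursion, outside the divide-and-conquer template.


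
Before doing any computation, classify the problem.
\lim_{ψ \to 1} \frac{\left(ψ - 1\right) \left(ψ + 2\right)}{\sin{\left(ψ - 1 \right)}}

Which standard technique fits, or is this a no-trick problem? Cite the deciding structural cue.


Verdict: l'Hôpital's rule (0/0) — the 0/0 form at 1 is the signature situation for l'Hôpital's rule. A local series expansion at the point resolves it as well; the rule is the packaged version of that step.


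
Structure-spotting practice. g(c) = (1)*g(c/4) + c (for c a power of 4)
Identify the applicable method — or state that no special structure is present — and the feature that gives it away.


Diagnosis: the master substitution — the argument shrinks by the factor 4, so measure the index on a logarithmic scale and the recursion becomes a shift.


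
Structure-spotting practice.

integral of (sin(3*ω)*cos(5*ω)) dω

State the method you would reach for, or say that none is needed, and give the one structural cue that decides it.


Technique: a trigonometric identity — split sin(3*ω)*cos(5*ω) with the angle-addition identities: the resulting sum integrates term by term.


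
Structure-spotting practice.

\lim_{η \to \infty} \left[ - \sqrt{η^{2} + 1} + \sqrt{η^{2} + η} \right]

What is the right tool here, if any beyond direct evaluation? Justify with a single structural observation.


Method: conjugate multiplication — two divergent pieces with a minus sign between them and a radical in the mix: rationalize \sqrt{η^{2} + η} - \sqrt{η^{2} + 1} before any limit law applies.


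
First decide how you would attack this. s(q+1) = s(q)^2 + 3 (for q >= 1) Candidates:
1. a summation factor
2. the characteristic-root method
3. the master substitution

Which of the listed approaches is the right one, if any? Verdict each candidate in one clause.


Verdict: no special technique — once the recursion is nonlinear, characteristic roots, master substitutions, and summation factors are all off the table.
- a summation factor: no summation factor applies — the rule is not linear in the sequence values.
- the characteristic-root method — nonlinearity rules out exponential-mode superposition from the start.
- the master substitution — there is no divide-the-index recursive argument.


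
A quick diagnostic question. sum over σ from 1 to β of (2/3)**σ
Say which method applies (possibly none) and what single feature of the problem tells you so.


Best approach: the geometric series formula — consecutive terms stand in a fixed index-free ratio — the geometric sum formula closes it.


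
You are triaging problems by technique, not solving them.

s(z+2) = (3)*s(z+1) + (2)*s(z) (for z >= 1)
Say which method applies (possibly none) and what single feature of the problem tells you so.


Technique: the characteristic-root method — no index-dependence in the weights and nothing inhomogeneous: classic characteristic-equation setup.


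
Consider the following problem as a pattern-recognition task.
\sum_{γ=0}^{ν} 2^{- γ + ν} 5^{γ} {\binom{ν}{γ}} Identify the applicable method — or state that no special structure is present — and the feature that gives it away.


Verdict: the binomial theorem — {\binom{ν}{γ}} weighting matched powers of 5 and 2 is the expanded form of (5 + 2)^ν — fold it back up.


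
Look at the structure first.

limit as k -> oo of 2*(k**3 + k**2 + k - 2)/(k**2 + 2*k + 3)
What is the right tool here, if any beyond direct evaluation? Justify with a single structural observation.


Verdict: dominant-term comparison — growth-rate triage: the leading powers of k decide the limit, everything else is noise. l'Hôpital's at-infinity variant applies to the expression viewed as a single quotient; the leading-term comparison is the direct route.


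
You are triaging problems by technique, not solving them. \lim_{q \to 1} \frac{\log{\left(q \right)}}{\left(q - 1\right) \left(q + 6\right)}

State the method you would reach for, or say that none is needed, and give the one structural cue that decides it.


Technique: l'Hôpital's rule (0/0) — both numerator and denominator vanish at 1: the genuine 0/0 indeterminate that l'Hôpital exists for. One could equally expand both pieces locally and compare leading terms; the rule does that in one stroke.


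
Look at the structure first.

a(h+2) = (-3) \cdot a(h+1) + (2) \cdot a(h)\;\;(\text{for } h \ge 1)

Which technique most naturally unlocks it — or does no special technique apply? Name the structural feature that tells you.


Diagnosis: the characteristic-root method — shift-invariance with fixed coefficients calls for exponential trials; the characteristic polynomial finds every r^h.


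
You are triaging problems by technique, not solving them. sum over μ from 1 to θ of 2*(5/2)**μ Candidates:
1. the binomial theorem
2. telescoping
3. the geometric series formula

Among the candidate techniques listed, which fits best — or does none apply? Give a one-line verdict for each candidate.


Verdict: the geometric series formula — the ratio of consecutive terms is the constant 5/2, independent of the index — a geometric sum.
- the binomial theorem: there is no sum-raised-to-a-power identity hiding in these terms.
- telescoping: computed from the summand as displayed, the partial sums build up without the pairwise collapse telescoping exploits.
- the geometric series formula: a fit — the right tool for this form.
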